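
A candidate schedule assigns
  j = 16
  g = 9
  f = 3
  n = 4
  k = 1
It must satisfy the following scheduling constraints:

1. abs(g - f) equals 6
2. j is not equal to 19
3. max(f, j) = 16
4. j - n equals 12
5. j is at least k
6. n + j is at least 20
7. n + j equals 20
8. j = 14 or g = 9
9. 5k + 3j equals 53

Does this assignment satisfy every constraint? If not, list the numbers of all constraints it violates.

1. abs(9 - 3) = 6  true
2. j = 16, and 16 ≠ 19  true
3. max(3, 16) = 16  true
4. j - n = 16 - 4 = 12  true
5. j = 16, k = 1; 16 ≥ 1  true
6. n + j = 4 + 16 = 20; 20 ≥ 20  true
7. n + j = 4 + 16 = 20  true
8. j = 16 ≠ 14, but g = 9 = 9 (second disjunct)  true
9. 5k + 3j = 5(1) + 3(16) = 53  true

All constraints are satisfied.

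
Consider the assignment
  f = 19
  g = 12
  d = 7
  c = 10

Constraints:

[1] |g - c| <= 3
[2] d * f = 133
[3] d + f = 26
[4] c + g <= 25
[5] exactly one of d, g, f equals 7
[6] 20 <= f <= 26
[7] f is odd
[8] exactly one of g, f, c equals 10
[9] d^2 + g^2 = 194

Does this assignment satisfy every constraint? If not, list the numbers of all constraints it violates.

Constraints 6, 9 do not hold.

[1] |12 - 10| = 2; 2 ≤ 3  OK
[2] d * f = 7 * 19 = 133  OK
[3] d + f = 7 + 19 = 26  OK
[4] c + g = 10 + 12 = 22; 22 ≤ 25  OK
[5] d=7, g=12, f=19; 1 of them equals 7  OK
[6] f = 19 is outside [20, 26]  FAIL
[7] f = 19 is odd  OK
[8] g=12, f=19, c=10; 1 of them equals 10  OK
[9] d^2 + g^2 = 7^2 + 12^2 = 49 + 144 = 193, not 194  FAIL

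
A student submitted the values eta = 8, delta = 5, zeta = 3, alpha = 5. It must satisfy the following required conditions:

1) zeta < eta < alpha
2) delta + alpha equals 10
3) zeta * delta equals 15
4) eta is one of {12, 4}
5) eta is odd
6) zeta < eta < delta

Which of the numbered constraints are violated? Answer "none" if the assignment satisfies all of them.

The assignment fails constraints 1, 4, 5, 6.

1) values 3, 8, 5; eta = 8 is not < alpha = 5 — violated.
2) delta + alpha = 5 + 5 = 10 — OK.
3) zeta * delta = 3 * 5 = 15 — OK.
4) eta = 8 is not in {12, 4} — violated.
5) eta = 8 is even — violated.
6) values 3, 8, 5; eta = 8 is not < delta = 5 — violated.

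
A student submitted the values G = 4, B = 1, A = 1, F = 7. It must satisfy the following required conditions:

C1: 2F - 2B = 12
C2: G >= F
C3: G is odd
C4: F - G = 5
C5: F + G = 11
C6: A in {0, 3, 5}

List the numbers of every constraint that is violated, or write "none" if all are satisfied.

Constraints 2, 3, 4, and 6 are violated.

C1: 2F - 2B = 2(7) - 2(1) = 12  ✓
C2: G = 4, F = 7; 4 < 7 (want ≥)  ✗
C3: G = 4 is even  ✗
C4: F - G = 7 - 4 = 3, not 5  ✗
C5: F + G = 7 + 4 = 11  ✓
C6: A = 1 is not in {0, 3, 5}  ✗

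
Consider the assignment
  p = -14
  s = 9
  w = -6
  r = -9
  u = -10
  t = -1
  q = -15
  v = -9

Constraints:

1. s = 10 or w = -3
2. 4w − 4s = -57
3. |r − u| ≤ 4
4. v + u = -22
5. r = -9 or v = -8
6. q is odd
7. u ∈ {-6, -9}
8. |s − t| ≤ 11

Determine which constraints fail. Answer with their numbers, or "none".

Constraints 1, 2, 4, and 7 do not hold.

1. s = 9 ≠ 10 and w = -6 ≠ -3; both disjuncts false — fails.
2. 4w − 4s = 4(-6) − 4(9) = -60, not -57 — fails.
3. |-9 − (-10)| = 1; 1 ≤ 4 — holds.
4. v + u = -9 + (-10) = -19, not -22 — fails.
5. r = -9 = -9 (first disjunct) — holds.
6. q = -15 is odd — holds.
7. u = -10 is not in {-6, -9} — fails.
8. |9 − (-1)| = 10; 10 ≤ 11 — holds.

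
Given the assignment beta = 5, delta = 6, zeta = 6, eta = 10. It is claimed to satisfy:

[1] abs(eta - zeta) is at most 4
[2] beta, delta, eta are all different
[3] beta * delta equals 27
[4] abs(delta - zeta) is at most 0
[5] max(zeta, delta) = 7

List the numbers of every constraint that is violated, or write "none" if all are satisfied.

[1] abs(10 - 6) = 4; 4 ≤ 4 — holds.
[2] values 5, 6, 10 are pairwise distinct — holds.
[3] beta * delta = 5 * 6 = 30, not 27 — does not hold.
[4] abs(6 - 6) = 0; 0 ≤ 0 — holds.
[5] max(6, 6) = 6, not 7 — does not hold.

The assignment fails constraints 3 and 5.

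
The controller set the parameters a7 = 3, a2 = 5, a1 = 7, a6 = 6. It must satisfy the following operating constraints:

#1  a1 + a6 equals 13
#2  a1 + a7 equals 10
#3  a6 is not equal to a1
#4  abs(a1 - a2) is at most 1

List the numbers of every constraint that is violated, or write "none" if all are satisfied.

Violated: 4.

#1 a1 + a6 = 7 + 6 = 13  ✓
#2 a1 + a7 = 7 + 3 = 10  ✓
#3 a6 = 6, a1 = 7; distinct  ✓
#4 abs(7 - 5) = 2; 2 > 1, exceeds bound 1  ✗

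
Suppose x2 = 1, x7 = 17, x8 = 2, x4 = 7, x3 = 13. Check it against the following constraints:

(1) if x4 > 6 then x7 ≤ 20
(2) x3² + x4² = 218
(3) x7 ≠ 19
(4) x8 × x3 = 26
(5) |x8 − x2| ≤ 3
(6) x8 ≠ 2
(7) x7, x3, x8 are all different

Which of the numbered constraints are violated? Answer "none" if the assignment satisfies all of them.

Constraint 6 is violated.

(1) x4 = 7 > 6, so we need x7 ≤ 20; x7 = 17 ≤ 20 — holds.
(2) x3² + x4² = 13² + 7² = 169 + 49 = 218 — holds.
(3) x7 = 17, and 17 ≠ 19 — holds.
(4) x8 × x3 = 2 × 13 = 26 — holds.
(5) |2 − 1| = 1; 1 ≤ 3 — holds.
(6) x8 = 2, but 2 is required to differ — does not hold.
(7) values 17, 13, 2 are pairwise distinct — holds.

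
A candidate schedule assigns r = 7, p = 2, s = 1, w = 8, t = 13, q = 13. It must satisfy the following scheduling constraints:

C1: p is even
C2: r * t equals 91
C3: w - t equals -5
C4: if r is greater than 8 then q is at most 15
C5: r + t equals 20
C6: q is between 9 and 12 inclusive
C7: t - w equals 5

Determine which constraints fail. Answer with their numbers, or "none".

C1: p = 2 is even  holds
C2: r * t = 7 * 13 = 91  holds
C3: w - t = 8 - 13 = -5  holds
C4: r = 7, not > 8; antecedent false, conditional vacuously true  holds
C5: r + t = 7 + 13 = 20  holds
C6: q = 13 is outside [9, 12]  fails
C7: t - w = 13 - 8 = 5  holds

Violated: 6.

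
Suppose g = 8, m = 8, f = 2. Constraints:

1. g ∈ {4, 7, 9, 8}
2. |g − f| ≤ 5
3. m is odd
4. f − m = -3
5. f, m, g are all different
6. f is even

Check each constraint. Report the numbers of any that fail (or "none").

Constraints 2, 3, 4, and 5 are violated.

1. g = 8 is in {4, 7, 9, 8} — holds.
2. |8 − 2| = 6; 6 > 5, exceeds bound 5 — does not hold.
3. m = 8 is even — does not hold.
4. f − m = 2 − 8 = -6, not -3 — does not hold.
5. m = g = 8, not all different — does not hold.
6. f = 2 is even — holds.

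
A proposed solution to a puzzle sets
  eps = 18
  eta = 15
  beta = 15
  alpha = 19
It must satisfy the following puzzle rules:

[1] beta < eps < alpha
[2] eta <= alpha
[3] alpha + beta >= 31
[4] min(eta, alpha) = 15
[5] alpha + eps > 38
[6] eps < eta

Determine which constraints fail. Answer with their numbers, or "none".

[1] values 15 < 18 < 19  ✓
[2] eta = 15, alpha = 19; 15 ≤ 19  ✓
[3] alpha + beta = 19 + 15 = 34; 34 ≥ 31  ✓
[4] min(15, 19) = 15  ✓
[5] alpha + eps = 19 + 18 = 37; 37 ≤ 38, bound 38 not met  ✗
[6] eps = 18, eta = 15; 18 ≥ 15 (want <)  ✗

Constraints 5, 6 do not hold.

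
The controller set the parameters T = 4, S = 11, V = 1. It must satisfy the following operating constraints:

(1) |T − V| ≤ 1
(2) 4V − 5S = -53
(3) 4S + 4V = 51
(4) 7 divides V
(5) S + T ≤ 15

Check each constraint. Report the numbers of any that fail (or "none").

(1) |4 − 1| = 3; 3 > 1, exceeds bound 1  FAIL
(2) 4V − 5S = 4(1) − 5(11) = -51, not -53  FAIL
(3) 4S + 4V = 4(11) + 4(1) = 48, not 51  FAIL
(4) 1 = 7×0 + 1, so 7 does not divide 1  FAIL
(5) S + T = 11 + 4 = 15; 15 ≤ 15  OK

No — constraints 1, 2, 3, 4 are not satisfied.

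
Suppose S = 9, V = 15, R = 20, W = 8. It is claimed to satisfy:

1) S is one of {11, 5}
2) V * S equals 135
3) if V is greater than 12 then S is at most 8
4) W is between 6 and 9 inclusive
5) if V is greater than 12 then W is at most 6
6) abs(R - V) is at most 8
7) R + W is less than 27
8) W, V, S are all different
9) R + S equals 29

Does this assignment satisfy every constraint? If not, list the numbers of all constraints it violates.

The assignment fails constraints 1, 3, 5, and 7.

1) S = 9 is not in {11, 5}  false
2) V * S = 15 * 9 = 135  true
3) V = 15 > 12, so we need S ≤ 8; but S = 9 > 8  false
4) W = 8 lies in [6, 9]  true
5) V = 15 > 12, so we need W ≤ 6; but W = 8 > 6  false
6) abs(20 - 15) = 5; 5 ≤ 8  true
7) R + W = 20 + 8 = 28; 28 ≥ 27, bound 27 not met  false
8) values 8, 15, 9 are pairwise distinct  true
9) R + S = 20 + 9 = 29  true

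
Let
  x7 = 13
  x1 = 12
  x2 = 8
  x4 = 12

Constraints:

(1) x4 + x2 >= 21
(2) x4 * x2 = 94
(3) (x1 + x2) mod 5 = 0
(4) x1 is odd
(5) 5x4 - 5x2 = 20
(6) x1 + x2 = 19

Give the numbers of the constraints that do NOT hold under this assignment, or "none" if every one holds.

Constraints 1, 2, 4, and 6 do not hold.

(1) x4 + x2 = 12 + 8 = 20; 20 < 21, bound 21 not met  false
(2) x4 * x2 = 12 * 8 = 96, not 94  false
(3) x1 + x2 = 20; 20 mod 5 = 0  true
(4) x1 = 12 is even  false
(5) 5x4 - 5x2 = 5(12) - 5(8) = 20  true
(6) x1 + x2 = 12 + 8 = 20, not 19  false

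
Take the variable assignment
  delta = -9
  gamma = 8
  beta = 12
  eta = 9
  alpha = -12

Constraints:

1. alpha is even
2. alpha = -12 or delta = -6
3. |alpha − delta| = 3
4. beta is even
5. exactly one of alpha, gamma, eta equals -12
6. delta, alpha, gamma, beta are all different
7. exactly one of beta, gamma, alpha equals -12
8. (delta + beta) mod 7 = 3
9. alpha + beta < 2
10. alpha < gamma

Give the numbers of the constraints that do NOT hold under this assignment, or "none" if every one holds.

1. alpha = -12 is even — satisfied.
2. alpha = -12 = -12 (first disjunct) — satisfied.
3. |-12 − (-9)| = 3 — satisfied.
4. beta = 12 is even — satisfied.
5. alpha=-12, gamma=8, eta=9; 1 of them equals -12 — satisfied.
6. values -9, -12, 8, 12 are pairwise distinct — satisfied.
7. beta=12, gamma=8, alpha=-12; 1 of them equals -12 — satisfied.
8. delta + beta = 3; 3 mod 7 = 3 — satisfied.
9. alpha + beta = -12 + 12 = 0; 0 < 2 — satisfied.
10. alpha = -12, gamma = 8; -12 < 8 — satisfied.

All constraints are satisfied.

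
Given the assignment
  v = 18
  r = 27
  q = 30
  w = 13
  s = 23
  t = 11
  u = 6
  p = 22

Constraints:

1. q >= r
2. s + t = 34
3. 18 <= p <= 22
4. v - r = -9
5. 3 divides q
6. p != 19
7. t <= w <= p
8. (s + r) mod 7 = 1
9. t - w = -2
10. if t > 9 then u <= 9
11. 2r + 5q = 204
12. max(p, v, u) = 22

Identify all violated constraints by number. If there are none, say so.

Yes — all constraints hold.

1. q = 30, r = 27; 30 ≥ 27 — holds.
2. s + t = 23 + 11 = 34 — holds.
3. p = 22 lies in [18, 22] — holds.
4. v - r = 18 - 27 = -9 — holds.
5. 30 / 3 = 10, so 3 divides 30 — holds.
6. p = 22, and 22 ≠ 19 — holds.
7. values 11 <= 13 <= 22 — holds.
8. s + r = 50; 50 mod 7 = 1 — holds.
9. t - w = 11 - 13 = -2 — holds.
10. t = 11 > 9, so we need u ≤ 9; u = 6 ≤ 9 — holds.
11. 2r + 5q = 2(27) + 5(30) = 204 — holds.
12. max(22, 18, 6) = 22 — holds.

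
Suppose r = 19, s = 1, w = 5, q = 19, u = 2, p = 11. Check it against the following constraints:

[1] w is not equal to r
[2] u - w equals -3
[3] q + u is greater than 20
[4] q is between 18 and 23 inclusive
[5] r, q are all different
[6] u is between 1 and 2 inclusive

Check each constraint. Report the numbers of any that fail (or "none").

[1] w = 5, r = 19; distinct — satisfied.
[2] u - w = 2 - 5 = -3 — satisfied.
[3] q + u = 19 + 2 = 21; 21 > 20 — satisfied.
[4] q = 19 lies in [18, 23] — satisfied.
[5] r = q = 19, not all different — violated.
[6] u = 2 lies in [1, 2] — satisfied.

No — constraint 5 is not satisfied.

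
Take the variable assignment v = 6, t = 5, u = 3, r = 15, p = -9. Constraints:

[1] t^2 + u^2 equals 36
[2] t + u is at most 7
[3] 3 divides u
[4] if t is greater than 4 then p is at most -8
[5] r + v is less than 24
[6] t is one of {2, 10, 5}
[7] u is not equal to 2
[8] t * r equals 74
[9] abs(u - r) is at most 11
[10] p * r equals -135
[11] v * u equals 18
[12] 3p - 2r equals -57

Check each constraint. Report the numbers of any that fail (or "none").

No — constraints 1, 2, 8, 9 are not satisfied.

[1] t^2 + u^2 = 5^2 + 3^2 = 25 + 9 = 34, not 36 — does not hold.
[2] t + u = 5 + 3 = 8; 8 > 7, bound 7 not met — does not hold.
[3] 3 / 3 = 1, so 3 divides 3 — holds.
[4] t = 5 > 4, so we need p ≤ -8; p = -9 ≤ -8 — holds.
[5] r + v = 15 + 6 = 21; 21 < 24 — holds.
[6] t = 5 is in {2, 10, 5} — holds.
[7] u = 3, and 3 ≠ 2 — holds.
[8] t * r = 5 * 15 = 75, not 74 — does not hold.
[9] abs(3 - 15) = 12; 12 > 11, exceeds bound 11 — does not hold.
[10] p * r = -9 * 15 = -135 — holds.
[11] v * u = 6 * 3 = 18 — holds.
[12] 3p - 2r = 3(-9) - 2(15) = -57 — holds.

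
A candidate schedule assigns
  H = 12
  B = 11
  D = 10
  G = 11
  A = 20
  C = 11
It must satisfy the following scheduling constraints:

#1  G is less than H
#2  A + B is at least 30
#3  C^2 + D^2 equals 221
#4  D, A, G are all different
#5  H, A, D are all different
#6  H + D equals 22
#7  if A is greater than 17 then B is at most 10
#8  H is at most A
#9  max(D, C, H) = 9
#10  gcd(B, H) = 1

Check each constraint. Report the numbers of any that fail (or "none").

Violated: 7 and 9.

#1 G = 11, H = 12; 11 < 12 — satisfied.
#2 A + B = 20 + 11 = 31; 31 ≥ 30 — satisfied.
#3 C^2 + D^2 = 11^2 + 10^2 = 121 + 100 = 221 — satisfied.
#4 values 10, 20, 11 are pairwise distinct — satisfied.
#5 values 12, 20, 10 are pairwise distinct — satisfied.
#6 H + D = 12 + 10 = 22 — satisfied.
#7 A = 20 > 17, so we need B ≤ 10; but B = 11 > 10 — violated.
#8 H = 12, A = 20; 12 ≤ 20 — satisfied.
#9 max(10, 11, 12) = 12, not 9 — violated.
#10 gcd(11, 12) = 1 — satisfied.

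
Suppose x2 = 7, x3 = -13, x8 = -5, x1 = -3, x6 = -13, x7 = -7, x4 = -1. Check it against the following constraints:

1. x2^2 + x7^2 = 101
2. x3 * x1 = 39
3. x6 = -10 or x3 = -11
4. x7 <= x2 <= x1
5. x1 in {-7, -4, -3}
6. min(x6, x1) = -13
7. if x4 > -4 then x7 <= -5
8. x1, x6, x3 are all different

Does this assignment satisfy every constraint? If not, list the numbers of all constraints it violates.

1. x2^2 + x7^2 = 7^2 + (-7)^2 = 49 + 49 = 98, not 101 — violated.
2. x3 * x1 = -13 * (-3) = 39 — satisfied.
3. x6 = -13 ≠ -10 and x3 = -13 ≠ -11; both disjuncts false — violated.
4. values -7, 7, -3; x2 = 7 is not <= x1 = -3 — violated.
5. x1 = -3 is in {-7, -4, -3} — satisfied.
6. min(-13, -3) = -13 — satisfied.
7. x4 = -1 > -4, so we need x7 ≤ -5; x7 = -7 ≤ -5 — satisfied.
8. x6 = x3 = -13, not all different — violated.

No — constraints 1, 3, 4, 8 are not satisfied.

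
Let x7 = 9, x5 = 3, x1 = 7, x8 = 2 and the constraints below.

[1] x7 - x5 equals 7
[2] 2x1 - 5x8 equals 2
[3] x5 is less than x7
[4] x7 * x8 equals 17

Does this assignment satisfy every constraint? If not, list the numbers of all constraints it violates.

Constraints 1, 2, and 4 are violated.

[1] x7 - x5 = 9 - 3 = 6, not 7 — fails.
[2] 2x1 - 5x8 = 2(7) - 5(2) = 4, not 2 — fails.
[3] x5 = 3, x7 = 9; 3 < 9 — holds.
[4] x7 * x8 = 9 * 2 = 18, not 17 — fails.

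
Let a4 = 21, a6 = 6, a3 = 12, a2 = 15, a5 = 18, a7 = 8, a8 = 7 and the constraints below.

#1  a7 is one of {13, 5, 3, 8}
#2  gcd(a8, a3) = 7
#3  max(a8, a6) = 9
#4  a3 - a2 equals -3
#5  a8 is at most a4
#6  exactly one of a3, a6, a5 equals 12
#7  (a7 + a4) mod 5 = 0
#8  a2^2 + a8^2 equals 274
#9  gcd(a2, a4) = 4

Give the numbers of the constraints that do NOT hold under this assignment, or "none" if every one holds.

#1 a7 = 8 is in {13, 5, 3, 8} — satisfied.
#2 gcd(7, 12) = 1, not 7 — violated.
#3 max(7, 6) = 7, not 9 — violated.
#4 a3 - a2 = 12 - 15 = -3 — satisfied.
#5 a8 = 7, a4 = 21; 7 ≤ 21 — satisfied.
#6 a3=12, a6=6, a5=18; 1 of them equals 12 — satisfied.
#7 a7 + a4 = 29; 29 mod 5 = 4, not 0 — violated.
#8 a2^2 + a8^2 = 15^2 + 7^2 = 225 + 49 = 274 — satisfied.
#9 gcd(15, 21) = 3, not 4 — violated.

Violated: 2, 3, 7, and 9.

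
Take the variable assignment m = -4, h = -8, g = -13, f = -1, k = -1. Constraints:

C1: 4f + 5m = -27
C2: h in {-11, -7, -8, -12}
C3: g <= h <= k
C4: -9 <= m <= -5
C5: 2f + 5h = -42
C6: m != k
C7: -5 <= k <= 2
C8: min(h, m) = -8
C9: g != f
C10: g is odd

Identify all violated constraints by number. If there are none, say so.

C1: 4f + 5m = 4(-1) + 5(-4) = -24, not -27 — does not hold.
C2: h = -8 is in {-11, -7, -8, -12} — holds.
C3: values -13 <= -8 <= -1 — holds.
C4: m = -4 is outside [-9, -5] — does not hold.
C5: 2f + 5h = 2(-1) + 5(-8) = -42 — holds.
C6: m = -4, k = -1; distinct — holds.
C7: k = -1 lies in [-5, 2] — holds.
C8: min(-8, -4) = -8 — holds.
C9: g = -13, f = -1; distinct — holds.
C10: g = -13 is odd — holds.

Violated: 1, 4.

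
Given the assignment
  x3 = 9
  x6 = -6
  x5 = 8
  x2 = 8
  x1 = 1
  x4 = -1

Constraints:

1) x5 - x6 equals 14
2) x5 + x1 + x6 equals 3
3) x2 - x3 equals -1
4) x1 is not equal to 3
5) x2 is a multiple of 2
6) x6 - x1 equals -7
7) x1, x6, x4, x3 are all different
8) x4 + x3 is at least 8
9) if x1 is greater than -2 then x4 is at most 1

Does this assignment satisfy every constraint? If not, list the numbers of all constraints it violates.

1) x5 - x6 = 8 - (-6) = 14 — satisfied.
2) x5 + x1 + x6 = 8 + 1 + (-6) = 3 — satisfied.
3) x2 - x3 = 8 - 9 = -1 — satisfied.
4) x1 = 1, and 1 ≠ 3 — satisfied.
5) 8 / 2 = 4, so 2 divides 8 — satisfied.
6) x6 - x1 = -6 - 1 = -7 — satisfied.
7) values 1, -6, -1, 9 are pairwise distinct — satisfied.
8) x4 + x3 = -1 + 9 = 8; 8 ≥ 8 — satisfied.
9) x1 = 1 > -2, so we need x4 ≤ 1; x4 = -1 ≤ 1 — satisfied.

The assignment satisfies every constraint.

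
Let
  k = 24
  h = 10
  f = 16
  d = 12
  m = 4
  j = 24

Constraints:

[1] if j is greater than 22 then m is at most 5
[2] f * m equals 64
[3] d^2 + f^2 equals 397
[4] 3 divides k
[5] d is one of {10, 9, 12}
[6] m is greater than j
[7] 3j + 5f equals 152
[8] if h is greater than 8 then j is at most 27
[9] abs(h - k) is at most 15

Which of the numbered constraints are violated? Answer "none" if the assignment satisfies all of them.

Violated: 3, 6.

[1] j = 24 > 22, so we need m ≤ 5; m = 4 ≤ 5  yes
[2] f * m = 16 * 4 = 64  yes
[3] d^2 + f^2 = 12^2 + 16^2 = 144 + 256 = 400, not 397  no
[4] 24 / 3 = 8, so 3 divides 24  yes
[5] d = 12 is in {10, 9, 12}  yes
[6] m = 4, j = 24; 4 ≤ 24 (want >)  no
[7] 3j + 5f = 3(24) + 5(16) = 152  yes
[8] h = 10 > 8, so we need j ≤ 27; j = 24 ≤ 27  yes
[9] abs(10 - 24) = 14; 14 ≤ 15  yes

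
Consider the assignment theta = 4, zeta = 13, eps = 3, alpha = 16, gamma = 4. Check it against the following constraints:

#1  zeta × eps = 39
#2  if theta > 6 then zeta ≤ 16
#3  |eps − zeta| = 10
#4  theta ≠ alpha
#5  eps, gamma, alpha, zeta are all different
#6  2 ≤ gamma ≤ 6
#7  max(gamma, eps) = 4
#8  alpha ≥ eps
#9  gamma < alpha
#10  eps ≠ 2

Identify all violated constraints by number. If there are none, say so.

#1 zeta × eps = 13 × 3 = 39 — satisfied.
#2 theta = 4, not > 6; antecedent false, conditional vacuously true — satisfied.
#3 |3 − 13| = 10 — satisfied.
#4 theta = 4, alpha = 16; distinct — satisfied.
#5 values 3, 4, 16, 13 are pairwise distinct — satisfied.
#6 gamma = 4 lies in [2, 6] — satisfied.
#7 max(4, 3) = 4 — satisfied.
#8 alpha = 16, eps = 3; 16 ≥ 3 — satisfied.
#9 gamma = 4, alpha = 16; 4 < 16 — satisfied.
#10 eps = 3, and 3 ≠ 2 — satisfied.

None — every constraint holds.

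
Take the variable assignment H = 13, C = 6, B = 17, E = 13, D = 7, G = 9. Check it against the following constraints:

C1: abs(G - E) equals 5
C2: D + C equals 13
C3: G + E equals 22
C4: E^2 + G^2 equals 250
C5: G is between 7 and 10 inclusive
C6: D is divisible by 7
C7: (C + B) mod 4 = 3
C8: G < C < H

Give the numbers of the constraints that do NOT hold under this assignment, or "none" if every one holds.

Constraints 1 and 8 are violated.

C1: abs(9 - 13) = 4, not 5 — fails.
C2: D + C = 7 + 6 = 13 — holds.
C3: G + E = 9 + 13 = 22 — holds.
C4: E^2 + G^2 = 13^2 + 9^2 = 169 + 81 = 250 — holds.
C5: G = 9 lies in [7, 10] — holds.
C6: 7 / 7 = 1, so 7 divides 7 — holds.
C7: C + B = 23; 23 mod 4 = 3 — holds.
C8: values 9, 6, 13; G = 9 is not < C = 6 — fails.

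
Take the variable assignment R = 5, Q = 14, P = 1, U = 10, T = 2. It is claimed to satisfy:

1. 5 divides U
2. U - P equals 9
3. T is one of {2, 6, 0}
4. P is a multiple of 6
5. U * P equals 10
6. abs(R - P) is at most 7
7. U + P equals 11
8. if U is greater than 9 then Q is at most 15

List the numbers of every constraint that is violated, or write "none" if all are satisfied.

Constraint 4 is violated.

1. 10 / 5 = 2, so 5 divides 10  yes
2. U - P = 10 - 1 = 9  yes
3. T = 2 is in {2, 6, 0}  yes
4. 1 = 6*0 + 1, so 6 does not divide 1  no
5. U * P = 10 * 1 = 10  yes
6. abs(5 - 1) = 4; 4 ≤ 7  yes
7. U + P = 10 + 1 = 11  yes
8. U = 10 > 9, so we need Q ≤ 15; Q = 14 ≤ 15  yes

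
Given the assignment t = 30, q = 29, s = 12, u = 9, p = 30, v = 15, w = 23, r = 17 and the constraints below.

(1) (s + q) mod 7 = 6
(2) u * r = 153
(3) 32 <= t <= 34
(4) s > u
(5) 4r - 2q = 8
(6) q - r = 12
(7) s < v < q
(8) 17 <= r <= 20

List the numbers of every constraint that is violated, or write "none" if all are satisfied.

(1) s + q = 41; 41 mod 7 = 6  holds
(2) u * r = 9 * 17 = 153  holds
(3) t = 30 is outside [32, 34]  fails
(4) s = 12, u = 9; 12 > 9  holds
(5) 4r - 2q = 4(17) - 2(29) = 10, not 8  fails
(6) q - r = 29 - 17 = 12  holds
(7) values 12 < 15 < 29  holds
(8) r = 17 lies in [17, 20]  holds

Constraints 3 and 5 are violated.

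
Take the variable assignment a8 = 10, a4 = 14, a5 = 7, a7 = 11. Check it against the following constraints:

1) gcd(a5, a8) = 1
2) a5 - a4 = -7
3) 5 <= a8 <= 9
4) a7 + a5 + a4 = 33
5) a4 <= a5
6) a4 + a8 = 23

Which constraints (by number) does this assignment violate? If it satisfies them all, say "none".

1) gcd(7, 10) = 1  ✓
2) a5 - a4 = 7 - 14 = -7  ✓
3) a8 = 10 is outside [5, 9]  ✗
4) a7 + a5 + a4 = 11 + 7 + 14 = 32, not 33  ✗
5) a4 = 14, a5 = 7; 14 > 7 (want ≤)  ✗
6) a4 + a8 = 14 + 10 = 24, not 23  ✗

Constraints 3, 4, 5, 6 are violated.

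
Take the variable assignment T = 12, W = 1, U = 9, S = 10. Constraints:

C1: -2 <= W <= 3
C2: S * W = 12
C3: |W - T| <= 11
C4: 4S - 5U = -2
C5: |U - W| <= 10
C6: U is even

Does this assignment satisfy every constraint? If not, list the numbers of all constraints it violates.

Constraints 2, 4, and 6 are violated.

C1: W = 1 lies in [-2, 3] — satisfied.
C2: S * W = 10 * 1 = 10, not 12 — violated.
C3: |1 - 12| = 11; 11 ≤ 11 — satisfied.
C4: 4S - 5U = 4(10) - 5(9) = -5, not -2 — violated.
C5: |9 - 1| = 8; 8 ≤ 10 — satisfied.
C6: U = 9 is odd — violated.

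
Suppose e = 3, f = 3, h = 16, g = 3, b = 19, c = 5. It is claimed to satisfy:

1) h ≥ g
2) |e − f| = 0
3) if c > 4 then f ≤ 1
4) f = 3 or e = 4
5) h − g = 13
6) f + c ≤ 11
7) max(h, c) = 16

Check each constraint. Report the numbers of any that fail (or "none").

Constraint 3 does not hold.

1) h = 16, g = 3; 16 ≥ 3 — OK.
2) |3 − 3| = 0 — OK.
3) c = 5 > 4, so we need f ≤ 1; but f = 3 > 1 — violated.
4) f = 3 = 3 (first disjunct) — OK.
5) h − g = 16 − 3 = 13 — OK.
6) f + c = 3 + 5 = 8; 8 ≤ 11 — OK.
7) max(16, 5) = 16 — OK.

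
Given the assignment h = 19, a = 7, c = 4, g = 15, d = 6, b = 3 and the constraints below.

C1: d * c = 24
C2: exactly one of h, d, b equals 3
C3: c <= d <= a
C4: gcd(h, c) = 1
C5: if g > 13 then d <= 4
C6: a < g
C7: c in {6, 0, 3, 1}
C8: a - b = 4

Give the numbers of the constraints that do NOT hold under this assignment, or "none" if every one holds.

C1: d * c = 6 * 4 = 24 — OK.
C2: h=19, d=6, b=3; 1 of them equals 3 — OK.
C3: values 4 <= 6 <= 7 — OK.
C4: gcd(19, 4) = 1 — OK.
C5: g = 15 > 13, so we need d ≤ 4; but d = 6 > 4 — violated.
C6: a = 7, g = 15; 7 < 15 — OK.
C7: c = 4 is not in {6, 0, 3, 1} — violated.
C8: a - b = 7 - 3 = 4 — OK.

No — constraints 5 and 7 are not satisfied.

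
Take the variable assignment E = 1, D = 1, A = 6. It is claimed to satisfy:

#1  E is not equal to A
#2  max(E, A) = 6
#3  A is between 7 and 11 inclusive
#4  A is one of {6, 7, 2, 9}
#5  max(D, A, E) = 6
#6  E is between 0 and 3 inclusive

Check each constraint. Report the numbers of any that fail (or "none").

Violated: 3.

#1 E = 1, A = 6; distinct  ✔
#2 max(1, 6) = 6  ✔
#3 A = 6 is outside [7, 11]  ✘
#4 A = 6 is in {6, 7, 2, 9}  ✔
#5 max(1, 6, 1) = 6  ✔
#6 E = 1 lies in [0, 3]  ✔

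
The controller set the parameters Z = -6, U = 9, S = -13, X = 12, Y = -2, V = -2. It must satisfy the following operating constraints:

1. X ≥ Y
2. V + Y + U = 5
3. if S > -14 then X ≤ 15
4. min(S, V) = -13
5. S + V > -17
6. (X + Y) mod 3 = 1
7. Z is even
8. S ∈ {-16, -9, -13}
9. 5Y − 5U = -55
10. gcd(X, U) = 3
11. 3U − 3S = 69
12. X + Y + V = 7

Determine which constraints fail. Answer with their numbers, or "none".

Constraints 11, 12 do not hold.

1. X = 12, Y = -2; 12 ≥ -2  yes
2. V + Y + U = -2 + (-2) + 9 = 5  yes
3. S = -13 > -14, so we need X ≤ 15; X = 12 ≤ 15  yes
4. min(-13, -2) = -13  yes
5. S + V = -13 + (-2) = -15; -15 > -17  yes
6. X + Y = 10; 10 mod 3 = 1  yes
7. Z = -6 is even  yes
8. S = -13 is in {-16, -9, -13}  yes
9. 5Y − 5U = 5(-2) − 5(9) = -55  yes
10. gcd(12, 9) = 3  yes
11. 3U − 3S = 3(9) − 3(-13) = 66, not 69  no
12. X + Y + V = 12 + (-2) + (-2) = 8, not 7  no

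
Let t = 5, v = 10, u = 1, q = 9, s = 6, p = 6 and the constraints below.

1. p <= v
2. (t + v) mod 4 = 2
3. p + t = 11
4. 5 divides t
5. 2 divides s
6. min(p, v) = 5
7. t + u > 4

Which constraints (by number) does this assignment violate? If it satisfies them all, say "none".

Constraints 2, 6 are violated.

1. p = 6, v = 10; 6 ≤ 10 — holds.
2. t + v = 15; 15 mod 4 = 3, not 2 — fails.
3. p + t = 6 + 5 = 11 — holds.
4. 5 / 5 = 1, so 5 divides 5 — holds.
5. 6 / 2 = 3, so 2 divides 6 — holds.
6. min(6, 10) = 6, not 5 — fails.
7. t + u = 5 + 1 = 6; 6 > 4 — holds.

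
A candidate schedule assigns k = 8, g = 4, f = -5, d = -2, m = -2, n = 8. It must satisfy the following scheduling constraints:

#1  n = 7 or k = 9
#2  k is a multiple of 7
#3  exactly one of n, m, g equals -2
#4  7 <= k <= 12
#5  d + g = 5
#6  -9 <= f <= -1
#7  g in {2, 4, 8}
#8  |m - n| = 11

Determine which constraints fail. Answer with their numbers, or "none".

Violated: 1, 2, 5, and 8.

#1 n = 8 ≠ 7 and k = 8 ≠ 9; both disjuncts false  false
#2 8 = 7*1 + 1, so 7 does not divide 8  false
#3 n=8, m=-2, g=4; 1 of them equals -2  true
#4 k = 8 lies in [7, 12]  true
#5 d + g = -2 + 4 = 2, not 5  false
#6 f = -5 lies in [-9, -1]  true
#7 g = 4 is in {2, 4, 8}  true
#8 |-2 - 8| = 10, not 11  false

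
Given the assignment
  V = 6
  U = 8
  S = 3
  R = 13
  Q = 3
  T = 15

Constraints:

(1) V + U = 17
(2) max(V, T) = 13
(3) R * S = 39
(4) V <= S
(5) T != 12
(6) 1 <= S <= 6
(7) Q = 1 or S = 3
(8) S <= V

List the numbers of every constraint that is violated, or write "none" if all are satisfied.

No — constraints 1, 2, 4 are not satisfied.

(1) V + U = 6 + 8 = 14, not 17 — fails.
(2) max(6, 15) = 15, not 13 — fails.
(3) R * S = 13 * 3 = 39 — holds.
(4) V = 6, S = 3; 6 > 3 (want ≤) — fails.
(5) T = 15, and 15 ≠ 12 — holds.
(6) S = 3 lies in [1, 6] — holds.
(7) Q = 3 ≠ 1, but S = 3 = 3 (second disjunct) — holds.
(8) S = 3, V = 6; 3 ≤ 6 — holds.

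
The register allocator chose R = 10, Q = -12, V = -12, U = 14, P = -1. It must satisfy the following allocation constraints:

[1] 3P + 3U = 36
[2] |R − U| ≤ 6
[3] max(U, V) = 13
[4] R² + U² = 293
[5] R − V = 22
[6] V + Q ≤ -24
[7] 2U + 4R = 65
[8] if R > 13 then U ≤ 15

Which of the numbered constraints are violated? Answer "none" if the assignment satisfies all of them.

[1] 3P + 3U = 3(-1) + 3(14) = 39, not 36 — violated.
[2] |10 − 14| = 4; 4 ≤ 6 — satisfied.
[3] max(14, -12) = 14, not 13 — violated.
[4] R² + U² = 10² + 14² = 100 + 196 = 296, not 293 — violated.
[5] R − V = 10 − (-12) = 22 — satisfied.
[6] V + Q = -12 + (-12) = -24; -24 ≤ -24 — satisfied.
[7] 2U + 4R = 2(14) + 4(10) = 68, not 65 — violated.
[8] R = 10, not > 13; antecedent false, conditional vacuously true — satisfied.

Violated: 1, 3, 4, and 7.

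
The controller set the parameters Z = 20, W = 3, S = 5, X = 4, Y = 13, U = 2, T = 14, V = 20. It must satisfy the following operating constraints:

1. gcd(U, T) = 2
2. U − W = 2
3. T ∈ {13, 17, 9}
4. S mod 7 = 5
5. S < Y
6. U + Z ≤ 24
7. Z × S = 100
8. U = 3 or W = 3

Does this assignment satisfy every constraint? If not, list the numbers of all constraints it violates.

1. gcd(2, 14) = 2 — holds.
2. U − W = 2 − 3 = -1, not 2 — does not hold.
3. T = 14 is not in {13, 17, 9} — does not hold.
4. 5 mod 7 = 5 — holds.
5. S = 5, Y = 13; 5 < 13 — holds.
6. U + Z = 2 + 20 = 22; 22 ≤ 24 — holds.
7. Z × S = 20 × 5 = 100 — holds.
8. U = 2 ≠ 3, but W = 3 = 3 (second disjunct) — holds.

Violated: 2 and 3.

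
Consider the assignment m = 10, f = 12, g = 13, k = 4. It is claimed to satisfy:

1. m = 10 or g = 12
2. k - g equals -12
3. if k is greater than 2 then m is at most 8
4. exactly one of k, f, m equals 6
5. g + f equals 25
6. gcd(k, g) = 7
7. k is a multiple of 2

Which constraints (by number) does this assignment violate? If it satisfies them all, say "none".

1. m = 10 = 10 (first disjunct) — holds.
2. k - g = 4 - 13 = -9, not -12 — does not hold.
3. k = 4 > 2, so we need m ≤ 8; but m = 10 > 8 — does not hold.
4. k=4, f=12, m=10; 0 of them equal 6, not exactly one — does not hold.
5. g + f = 13 + 12 = 25 — holds.
6. gcd(4, 13) = 1, not 7 — does not hold.
7. 4 / 2 = 2, so 2 divides 4 — holds.

Constraints 2, 3, 4, 6 do not hold.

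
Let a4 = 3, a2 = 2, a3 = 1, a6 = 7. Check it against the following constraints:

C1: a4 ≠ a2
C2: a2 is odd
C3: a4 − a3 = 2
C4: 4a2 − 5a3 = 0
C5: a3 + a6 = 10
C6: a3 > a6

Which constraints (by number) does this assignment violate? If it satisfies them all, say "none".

C1: a4 = 3, a2 = 2; distinct — holds.
C2: a2 = 2 is even — fails.
C3: a4 − a3 = 3 − 1 = 2 — holds.
C4: 4a2 − 5a3 = 4(2) − 5(1) = 3, not 0 — fails.
C5: a3 + a6 = 1 + 7 = 8, not 10 — fails.
C6: a3 = 1, a6 = 7; 1 ≤ 7 (want >) — fails.

Violated: 2, 4, 5, 6.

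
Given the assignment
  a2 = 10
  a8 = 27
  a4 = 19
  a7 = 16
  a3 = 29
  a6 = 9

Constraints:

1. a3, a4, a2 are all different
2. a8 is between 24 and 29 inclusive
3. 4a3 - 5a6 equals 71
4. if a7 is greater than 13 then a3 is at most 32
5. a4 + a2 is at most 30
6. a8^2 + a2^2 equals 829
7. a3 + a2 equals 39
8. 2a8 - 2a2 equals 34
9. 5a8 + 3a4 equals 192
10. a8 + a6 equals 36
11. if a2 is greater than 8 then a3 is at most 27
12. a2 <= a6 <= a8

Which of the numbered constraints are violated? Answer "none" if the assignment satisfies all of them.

1. values 29, 19, 10 are pairwise distinct — holds.
2. a8 = 27 lies in [24, 29] — holds.
3. 4a3 - 5a6 = 4(29) - 5(9) = 71 — holds.
4. a7 = 16 > 13, so we need a3 ≤ 32; a3 = 29 ≤ 32 — holds.
5. a4 + a2 = 19 + 10 = 29; 29 ≤ 30 — holds.
6. a8^2 + a2^2 = 27^2 + 10^2 = 729 + 100 = 829 — holds.
7. a3 + a2 = 29 + 10 = 39 — holds.
8. 2a8 - 2a2 = 2(27) - 2(10) = 34 — holds.
9. 5a8 + 3a4 = 5(27) + 3(19) = 192 — holds.
10. a8 + a6 = 27 + 9 = 36 — holds.
11. a2 = 10 > 8, so we need a3 ≤ 27; but a3 = 29 > 27 — fails.
12. values 10, 9, 27; a2 = 10 is not <= a6 = 9 — fails.

Constraints 11 and 12 are violated.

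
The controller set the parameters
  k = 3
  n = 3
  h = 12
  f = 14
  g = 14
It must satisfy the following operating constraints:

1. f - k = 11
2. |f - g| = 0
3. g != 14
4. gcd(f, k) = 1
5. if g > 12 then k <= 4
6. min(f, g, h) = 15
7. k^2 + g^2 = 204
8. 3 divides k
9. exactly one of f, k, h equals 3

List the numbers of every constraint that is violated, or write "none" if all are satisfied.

Violated: 3, 6, and 7.

1. f - k = 14 - 3 = 11 — holds.
2. |14 - 14| = 0 — holds.
3. g = 14, but 14 is required to differ — fails.
4. gcd(14, 3) = 1 — holds.
5. g = 14 > 12, so we need k ≤ 4; k = 3 ≤ 4 — holds.
6. min(14, 14, 12) = 12, not 15 — fails.
7. k^2 + g^2 = 3^2 + 14^2 = 9 + 196 = 205, not 204 — fails.
8. 3 / 3 = 1, so 3 divides 3 — holds.
9. f=14, k=3, h=12; 1 of them equals 3 — holds.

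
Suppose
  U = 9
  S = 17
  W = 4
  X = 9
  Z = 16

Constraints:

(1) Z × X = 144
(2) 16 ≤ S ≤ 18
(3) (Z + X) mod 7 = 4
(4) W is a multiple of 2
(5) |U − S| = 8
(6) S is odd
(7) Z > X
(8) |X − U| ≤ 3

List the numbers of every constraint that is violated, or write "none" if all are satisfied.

None — every constraint holds.

(1) Z × X = 16 × 9 = 144  yes
(2) S = 17 lies in [16, 18]  yes
(3) Z + X = 25; 25 mod 7 = 4  yes
(4) 4 / 2 = 2, so 2 divides 4  yes
(5) |9 − 17| = 8  yes
(6) S = 17 is odd  yes
(7) Z = 16, X = 9; 16 > 9  yes
(8) |9 − 9| = 0; 0 ≤ 3  yes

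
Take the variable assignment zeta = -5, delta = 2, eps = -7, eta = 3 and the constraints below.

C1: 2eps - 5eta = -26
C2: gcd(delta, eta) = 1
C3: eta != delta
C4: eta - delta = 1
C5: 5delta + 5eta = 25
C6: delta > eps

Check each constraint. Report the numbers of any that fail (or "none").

Constraint 1 is violated.

C1: 2eps - 5eta = 2(-7) - 5(3) = -29, not -26  no
C2: gcd(2, 3) = 1  yes
C3: eta = 3, delta = 2; distinct  yes
C4: eta - delta = 3 - 2 = 1  yes
C5: 5delta + 5eta = 5(2) + 5(3) = 25  yes
C6: delta = 2, eps = -7; 2 > -7  yes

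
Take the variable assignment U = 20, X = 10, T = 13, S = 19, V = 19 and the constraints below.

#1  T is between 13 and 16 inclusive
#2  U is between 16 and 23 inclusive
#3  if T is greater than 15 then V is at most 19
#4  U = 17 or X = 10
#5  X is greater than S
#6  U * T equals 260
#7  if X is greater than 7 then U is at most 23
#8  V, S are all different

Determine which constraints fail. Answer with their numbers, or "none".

#1 T = 13 lies in [13, 16] — holds.
#2 U = 20 lies in [16, 23] — holds.
#3 T = 13, not > 15; antecedent false, conditional vacuously true — holds.
#4 U = 20 ≠ 17, but X = 10 = 10 (second disjunct) — holds.
#5 X = 10, S = 19; 10 ≤ 19 (want >) — does not hold.
#6 U * T = 20 * 13 = 260 — holds.
#7 X = 10 > 7, so we need U ≤ 23; U = 20 ≤ 23 — holds.
#8 V = S = 19, not all different — does not hold.

Constraints 5 and 8 do not hold.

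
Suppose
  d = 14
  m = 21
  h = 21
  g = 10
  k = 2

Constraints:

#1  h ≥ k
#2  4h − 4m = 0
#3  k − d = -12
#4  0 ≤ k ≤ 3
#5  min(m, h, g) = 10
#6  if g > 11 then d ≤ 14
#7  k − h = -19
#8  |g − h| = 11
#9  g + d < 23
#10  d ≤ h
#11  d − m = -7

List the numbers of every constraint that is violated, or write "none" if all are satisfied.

#1 h = 21, k = 2; 21 ≥ 2 — satisfied.
#2 4h − 4m = 4(21) − 4(21) = 0 — satisfied.
#3 k − d = 2 − 14 = -12 — satisfied.
#4 k = 2 lies in [0, 3] — satisfied.
#5 min(21, 21, 10) = 10 — satisfied.
#6 g = 10, not > 11; antecedent false, conditional vacuously true — satisfied.
#7 k − h = 2 − 21 = -19 — satisfied.
#8 |10 − 21| = 11 — satisfied.
#9 g + d = 10 + 14 = 24; 24 ≥ 23, bound 23 not met — violated.
#10 d = 14, h = 21; 14 ≤ 21 — satisfied.
#11 d − m = 14 − 21 = -7 — satisfied.

Constraint 9 is violated.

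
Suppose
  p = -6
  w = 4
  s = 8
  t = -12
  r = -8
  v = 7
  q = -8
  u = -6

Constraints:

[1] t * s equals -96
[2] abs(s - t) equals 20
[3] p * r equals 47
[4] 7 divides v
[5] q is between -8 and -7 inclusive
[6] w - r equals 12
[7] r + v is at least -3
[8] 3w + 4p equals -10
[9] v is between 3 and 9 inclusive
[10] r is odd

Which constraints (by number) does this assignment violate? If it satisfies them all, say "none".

[1] t * s = -12 * 8 = -96 — holds.
[2] abs(8 - (-12)) = 20 — holds.
[3] p * r = -6 * (-8) = 48, not 47 — fails.
[4] 7 / 7 = 1, so 7 divides 7 — holds.
[5] q = -8 lies in [-8, -7] — holds.
[6] w - r = 4 - (-8) = 12 — holds.
[7] r + v = -8 + 7 = -1; -1 ≥ -3 — holds.
[8] 3w + 4p = 3(4) + 4(-6) = -12, not -10 — fails.
[9] v = 7 lies in [3, 9] — holds.
[10] r = -8 is even — fails.

Constraints 3, 8, and 10 do not hold.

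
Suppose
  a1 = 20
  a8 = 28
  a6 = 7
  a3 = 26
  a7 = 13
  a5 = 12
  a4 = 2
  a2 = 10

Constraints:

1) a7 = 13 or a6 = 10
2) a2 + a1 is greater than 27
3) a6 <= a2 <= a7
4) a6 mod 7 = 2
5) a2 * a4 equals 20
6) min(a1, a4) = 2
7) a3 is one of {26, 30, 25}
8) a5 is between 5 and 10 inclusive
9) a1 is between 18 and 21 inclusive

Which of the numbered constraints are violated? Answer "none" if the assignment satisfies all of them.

1) a7 = 13 = 13 (first disjunct)  OK
2) a2 + a1 = 10 + 20 = 30; 30 > 27  OK
3) values 7 <= 10 <= 13  OK
4) 7 mod 7 = 0, not 2  FAIL
5) a2 * a4 = 10 * 2 = 20  OK
6) min(20, 2) = 2  OK
7) a3 = 26 is in {26, 30, 25}  OK
8) a5 = 12 is outside [5, 10]  FAIL
9) a1 = 20 lies in [18, 21]  OK

Violated: 4 and 8.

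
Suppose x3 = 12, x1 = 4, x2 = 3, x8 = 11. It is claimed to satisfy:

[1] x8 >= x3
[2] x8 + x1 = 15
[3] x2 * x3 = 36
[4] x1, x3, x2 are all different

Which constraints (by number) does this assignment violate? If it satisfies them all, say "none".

No — constraint 1 is not satisfied.

[1] x8 = 11, x3 = 12; 11 < 12 (want ≥)  FAIL
[2] x8 + x1 = 11 + 4 = 15  OK
[3] x2 * x3 = 3 * 12 = 36  OK
[4] values 4, 12, 3 are pairwise distinct  OK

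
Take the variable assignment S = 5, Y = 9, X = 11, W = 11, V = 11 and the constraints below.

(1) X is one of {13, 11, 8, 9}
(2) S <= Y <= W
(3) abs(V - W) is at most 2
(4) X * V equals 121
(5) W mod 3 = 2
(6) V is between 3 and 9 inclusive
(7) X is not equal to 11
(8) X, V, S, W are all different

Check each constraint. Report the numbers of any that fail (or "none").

(1) X = 11 is in {13, 11, 8, 9} — holds.
(2) values 5 <= 9 <= 11 — holds.
(3) abs(11 - 11) = 0; 0 ≤ 2 — holds.
(4) X * V = 11 * 11 = 121 — holds.
(5) 11 mod 3 = 2 — holds.
(6) V = 11 is outside [3, 9] — fails.
(7) X = 11, but 11 is required to differ — fails.
(8) X = V = 11, not all different — fails.

Violated: 6, 7, and 8.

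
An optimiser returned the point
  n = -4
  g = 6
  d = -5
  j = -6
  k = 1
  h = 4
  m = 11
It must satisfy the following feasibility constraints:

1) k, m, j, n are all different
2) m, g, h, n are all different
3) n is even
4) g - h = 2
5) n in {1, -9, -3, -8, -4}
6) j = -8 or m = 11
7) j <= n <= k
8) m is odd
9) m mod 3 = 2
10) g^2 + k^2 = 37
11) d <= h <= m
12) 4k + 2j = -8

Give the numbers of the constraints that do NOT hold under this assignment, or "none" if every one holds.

1) values 1, 11, -6, -4 are pairwise distinct  holds
2) values 11, 6, 4, -4 are pairwise distinct  holds
3) n = -4 is even  holds
4) g - h = 6 - 4 = 2  holds
5) n = -4 is in {1, -9, -3, -8, -4}  holds
6) j = -6 ≠ -8, but m = 11 = 11 (second disjunct)  holds
7) values -6 <= -4 <= 1  holds
8) m = 11 is odd  holds
9) 11 mod 3 = 2  holds
10) g^2 + k^2 = 6^2 + 1^2 = 36 + 1 = 37  holds
11) values -5 <= 4 <= 11  holds
12) 4k + 2j = 4(1) + 2(-6) = -8  holds

Yes — all constraints hold.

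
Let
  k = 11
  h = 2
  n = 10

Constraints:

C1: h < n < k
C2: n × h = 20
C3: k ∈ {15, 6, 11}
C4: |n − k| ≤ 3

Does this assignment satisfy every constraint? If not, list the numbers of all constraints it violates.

None — every constraint holds.

C1: values 2 < 10 < 11  ✓
C2: n × h = 10 × 2 = 20  ✓
C3: k = 11 is in {15, 6, 11}  ✓
C4: |10 − 11| = 1; 1 ≤ 3  ✓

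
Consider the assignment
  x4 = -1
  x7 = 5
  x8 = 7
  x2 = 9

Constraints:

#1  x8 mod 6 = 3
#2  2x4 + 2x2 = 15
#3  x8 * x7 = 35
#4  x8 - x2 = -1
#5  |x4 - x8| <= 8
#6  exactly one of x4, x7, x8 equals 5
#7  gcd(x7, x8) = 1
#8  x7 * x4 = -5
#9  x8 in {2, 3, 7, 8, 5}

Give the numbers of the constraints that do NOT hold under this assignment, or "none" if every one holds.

Constraints 1, 2, and 4 do not hold.

#1 7 mod 6 = 1, not 3 — does not hold.
#2 2x4 + 2x2 = 2(-1) + 2(9) = 16, not 15 — does not hold.
#3 x8 * x7 = 7 * 5 = 35 — holds.
#4 x8 - x2 = 7 - 9 = -2, not -1 — does not hold.
#5 |-1 - 7| = 8; 8 ≤ 8 — holds.
#6 x4=-1, x7=5, x8=7; 1 of them equals 5 — holds.
#7 gcd(5, 7) = 1 — holds.
#8 x7 * x4 = 5 * (-1) = -5 — holds.
#9 x8 = 7 is in {2, 3, 7, 8, 5} — holds.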